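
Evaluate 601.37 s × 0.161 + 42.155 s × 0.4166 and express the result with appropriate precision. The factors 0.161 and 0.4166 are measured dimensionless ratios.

114.4 s

601.37 × 0.161 = 96.82057 → 96.8 s (3 s.f., last digit at the 10^-1 place).
42.155 × 0.4166 = 17.561773 → 17.56 s (4 s.f., last digit at the 10^-2 place).
Sum: 114.382343 s; keep the coarser place, 10^-1.
Result: 114.4 s.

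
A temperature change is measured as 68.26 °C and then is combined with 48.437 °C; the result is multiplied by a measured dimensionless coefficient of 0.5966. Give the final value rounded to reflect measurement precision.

68.26 °C + 48.437 °C = 116.697 °C; the sum is limited to 2 decimal places (5 s.f.).
Carrying full precision, 116.697 × 0.5966 = 69.6214302 °C; 0.5966 has 4 s.f., so the result keeps min(5, 4) = 4 s.f.
Rounded to 4 significant figures: 69.62 °C.

69.62 °C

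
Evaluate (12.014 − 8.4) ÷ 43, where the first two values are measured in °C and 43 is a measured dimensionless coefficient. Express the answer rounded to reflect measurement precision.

0.084 °C

12.014 °C − 8.4 °C = 3.614 °C; the difference is limited to 1 decimal place (2 s.f.).
Carrying full precision, 3.614 ÷ 43 = 0.0840465116279… °C; 43 has 2 s.f., so the result keeps min(2, 2) = 2 s.f.
Rounded to 2 significant figures: 0.084 °C.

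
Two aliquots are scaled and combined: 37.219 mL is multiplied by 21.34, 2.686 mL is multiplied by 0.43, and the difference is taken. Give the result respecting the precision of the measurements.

793.1 mL

37.219 × 21.34 = 794.25346 → 7.943 × 10^2 mL (4 s.f., last digit at the 10^-1 place).
2.686 × 0.43 = 1.15498 → 1.2 mL (2 s.f., last digit at the 10^-1 place).
Difference: 793.09848 mL; keep the coarser place, 10^-1.
Result: 793.1 mL.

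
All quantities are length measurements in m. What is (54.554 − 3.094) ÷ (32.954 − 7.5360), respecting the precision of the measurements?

2.0245

54.554 − 3.094 = 51.460, limited to 3 d.p. → 5 s.f.; 32.954 − 7.5360 = 25.4180, limited to 3 d.p. → 5 s.f.
Carrying full precision, 51.460 ÷ 25.4180 = 2.02454953183…; keep min(5, 5) = 5 s.f.
Rounded to 5 significant figures: 2.0245.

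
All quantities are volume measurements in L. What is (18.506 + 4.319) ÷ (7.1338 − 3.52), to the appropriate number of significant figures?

18.506 + 4.319 = 22.825, limited to 3 d.p. → 5 s.f.; 7.1338 − 3.52 = 3.6138, limited to 2 d.p. → 3 s.f.
Carrying full precision, 22.825 ÷ 3.6138 = 6.31606619071…; keep min(5, 3) = 3 s.f.
Rounded to 3 significant figures: 6.32.

6.32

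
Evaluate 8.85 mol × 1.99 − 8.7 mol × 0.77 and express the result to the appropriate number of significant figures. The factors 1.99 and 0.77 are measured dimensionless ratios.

10.9 mol

8.85 × 1.99 = 17.6115 → 17.6 mol (3 s.f., last digit at the 10^-1 place).
8.7 × 0.77 = 6.699 → 6.7 mol (2 s.f., last digit at the 10^-1 place).
Difference: 10.9125 mol; keep the coarser place, 10^-1.
Result: 10.9 mol.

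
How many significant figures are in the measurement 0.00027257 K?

5

0.00027257: leading zeros are not significant.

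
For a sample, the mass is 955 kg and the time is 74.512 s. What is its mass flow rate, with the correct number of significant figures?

mass flow rate = 955 kg ÷ 74.512 s = 12.816727507… kg/s.
955 has 3 significant figures; 74.512 has 5.
Division/multiplication keeps the fewest: 3 significant figures.
Rounded: 12.8 kg/s.

12.8 kg/s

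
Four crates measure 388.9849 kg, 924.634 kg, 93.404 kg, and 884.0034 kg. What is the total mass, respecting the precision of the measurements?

388.9849 kg + 924.634 kg + 93.404 kg + 884.0034 kg = 2291.0263 kg.
Addition/subtraction keeps the fewest decimal places: 388.9849 → 4 decimal places, 924.634 → 3 decimal places, 93.404 → 3 decimal places, 884.0034 → 4 decimal places; limit is 3.
Rounded to 3 decimal places: 2291.026 kg.

2291.026 kg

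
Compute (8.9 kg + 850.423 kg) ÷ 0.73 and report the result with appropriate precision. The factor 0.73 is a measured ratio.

8.9 kg + 850.423 kg = 859.323 kg; the sum is limited to 1 decimal place (4 s.f.).
Carrying full precision, 859.323 ÷ 0.73 = 1177.15479452… kg; 0.73 has 2 s.f., so the result keeps min(4, 2) = 2 s.f.
Rounded to 2 significant figures: 1.2 × 10^3 kg.

1.2 × 10^3 kg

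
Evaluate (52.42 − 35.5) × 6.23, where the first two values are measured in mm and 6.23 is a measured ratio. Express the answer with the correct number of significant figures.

52.42 mm − 35.5 mm = 16.92 mm; the difference is limited to 1 decimal place (3 s.f.).
Carrying full precision, 16.92 × 6.23 = 105.4116 mm; 6.23 has 3 s.f., so the result keeps min(3, 3) = 3 s.f.
Rounded to 3 significant figures: 105 mm.

105 mm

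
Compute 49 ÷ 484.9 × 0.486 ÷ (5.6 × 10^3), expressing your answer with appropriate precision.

49 ÷ 484.9 × 0.486 ÷ (5.6 × 10^3) = 0.0000087698494535…
Multiplication/division keeps the fewest significant figures: 49 → 2 s.f., 484.9 → 4 s.f., 0.486 → 3 s.f., 5.6 × 10^3 → 2 s.f.; limit is 2.
Rounded to 2 significant figures: 8.8 × 10^-6.

8.8 × 10^-6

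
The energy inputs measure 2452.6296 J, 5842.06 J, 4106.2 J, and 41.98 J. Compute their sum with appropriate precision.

12442.9 J

2452.6296 J + 5842.06 J + 4106.2 J + 41.98 J = 12442.8696 J.
Addition/subtraction keeps the fewest decimal places: 2452.6296 → 4 decimal places, 5842.06 → 2 decimal places, 4106.2 → 1 decimal place, 41.98 → 2 decimal places; limit is 1.
Rounded to 1 decimal place: 12442.9 J.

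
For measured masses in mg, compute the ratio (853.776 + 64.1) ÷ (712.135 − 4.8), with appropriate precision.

853.776 + 64.1 = 917.876, limited to 1 d.p. → 4 s.f.; 712.135 − 4.8 = 707.335, limited to 1 d.p. → 4 s.f.
Carrying full precision, 917.876 ÷ 707.335 = 1.29765386981…; keep min(4, 4) = 4 s.f.
Rounded to 4 significant figures: 1.298.

1.298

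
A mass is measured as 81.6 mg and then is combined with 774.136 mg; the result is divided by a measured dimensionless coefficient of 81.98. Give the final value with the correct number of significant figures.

10.44 mg

81.6 mg + 774.136 mg = 855.736 mg; the sum is limited to 1 decimal place (4 s.f.).
Carrying full precision, 855.736 ÷ 81.98 = 10.4383508173… mg; 81.98 has 4 s.f., so the result keeps min(4, 4) = 4 s.f.
Rounded to 4 significant figures: 10.44 mg.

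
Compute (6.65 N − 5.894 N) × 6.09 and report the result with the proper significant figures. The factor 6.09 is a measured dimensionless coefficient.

4.6 N

6.65 N − 5.894 N = 0.756 N; the difference is limited to 2 decimal places (2 s.f.).
Carrying full precision, 0.756 × 6.09 = 4.60404 N; 6.09 has 3 s.f., so the result keeps min(2, 3) = 2 s.f.
Rounded to 2 significant figures: 4.6 N.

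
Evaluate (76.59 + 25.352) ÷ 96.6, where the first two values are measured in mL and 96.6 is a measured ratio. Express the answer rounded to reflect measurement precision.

76.59 mL + 25.352 mL = 101.942 mL; the sum is limited to 2 decimal places (5 s.f.).
Carrying full precision, 101.942 ÷ 96.6 = 1.05530020704… mL; 96.6 has 3 s.f., so the result keeps min(5, 3) = 3 s.f.
Rounded to 3 significant figures: 1.06 mL.

1.06 mL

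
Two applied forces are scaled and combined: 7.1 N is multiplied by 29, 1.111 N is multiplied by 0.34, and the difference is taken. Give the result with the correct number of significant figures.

7.1 × 29 = 205.9 → 2.1 × 10² N (2 s.f., last digit at the 10^1 place).
1.111 × 0.34 = 0.37774 → 0.38 N (2 s.f., last digit at the 10^-2 place).
Difference: 205.52226 N; keep the coarser place, 10^1.
Result: 2.1 × 10² N.

2.1 × 10² N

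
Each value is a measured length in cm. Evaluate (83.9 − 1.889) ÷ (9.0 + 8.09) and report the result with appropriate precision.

4.80

83.9 − 1.889 = 82.011, limited to 1 d.p. → 3 s.f.; 9.0 + 8.09 = 17.09, limited to 1 d.p. → 3 s.f.
Carrying full precision, 82.011 ÷ 17.09 = 4.79877121123…; keep min(3, 3) = 3 s.f.
Rounded to 3 significant figures: 4.80.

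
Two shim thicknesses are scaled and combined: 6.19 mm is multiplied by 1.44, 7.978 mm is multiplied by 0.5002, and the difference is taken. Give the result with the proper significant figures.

6.19 × 1.44 = 8.9136 → 8.91 mm (3 s.f., last digit at the 10^-2 place).
7.978 × 0.5002 = 3.9905956 → 3.991 mm (4 s.f., last digit at the 10^-3 place).
Difference: 4.9230044 mm; keep the coarser place, 10^-2.
Result: 4.92 mm.

4.92 mm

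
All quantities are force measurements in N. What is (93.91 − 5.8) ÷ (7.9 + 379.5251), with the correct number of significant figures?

93.91 − 5.8 = 88.11, limited to 1 d.p. → 3 s.f.; 7.9 + 379.5251 = 387.4251, limited to 1 d.p. → 4 s.f.
Carrying full precision, 88.11 ÷ 387.4251 = 0.227424604136…; keep min(3, 4) = 3 s.f.
Rounded to 3 significant figures: 0.227.

0.227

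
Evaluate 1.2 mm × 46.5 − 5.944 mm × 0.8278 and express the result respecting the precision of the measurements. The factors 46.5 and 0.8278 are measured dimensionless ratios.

1.2 × 46.5 = 55.8 → 56 mm (2 s.f., last digit at the 10^0 place).
5.944 × 0.8278 = 4.9204432 → 4.920 mm (4 s.f., last digit at the 10^-3 place).
Difference: 50.8795568 mm; keep the coarser place, 10^0.
Result: 51 mm.

51 mm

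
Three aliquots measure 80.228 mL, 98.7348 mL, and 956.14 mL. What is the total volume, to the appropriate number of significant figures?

80.228 mL + 98.7348 mL + 956.14 mL = 1135.1028 mL.
Addition/subtraction keeps the fewest decimal places: 80.228 → 3 decimal places, 98.7348 → 4 decimal places, 956.14 → 2 decimal places; limit is 2.
Rounded to 2 decimal places: 1135.10 mL.

1135.10 mL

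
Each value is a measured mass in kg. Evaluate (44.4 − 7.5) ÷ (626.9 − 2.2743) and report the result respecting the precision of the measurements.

0.0591

44.4 − 7.5 = 36.9, limited to 1 d.p. → 3 s.f.; 626.9 − 2.2743 = 624.6257, limited to 1 d.p. → 4 s.f.
Carrying full precision, 36.9 ÷ 624.6257 = 0.059075379063…; keep min(3, 4) = 3 s.f.
Rounded to 3 significant figures: 0.0591.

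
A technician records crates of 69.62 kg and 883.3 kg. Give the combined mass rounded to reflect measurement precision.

69.62 kg + 883.3 kg = 952.92 kg.
Addition/subtraction keeps the fewest decimal places: 69.62 → 2 decimal places, 883.3 → 1 decimal place; limit is 1.
Rounded to 1 decimal place: 952.9 kg.

952.9 kg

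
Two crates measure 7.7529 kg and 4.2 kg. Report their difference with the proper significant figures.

7.7529 kg − 4.2 kg = 3.5529 kg.
Addition/subtraction keeps the fewest decimal places: 7.7529 → 4 decimal places, 4.2 → 1 decimal place; limit is 1.
Rounded to 1 decimal place: 3.6 kg.

3.6 kg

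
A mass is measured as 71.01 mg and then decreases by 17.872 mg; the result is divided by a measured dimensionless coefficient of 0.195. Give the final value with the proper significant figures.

71.01 mg − 17.872 mg = 53.138 mg; the difference is limited to 2 decimal places (4 s.f.).
Carrying full precision, 53.138 ÷ 0.195 = 272.502564103… mg; 0.195 has 3 s.f., so the result keeps min(4, 3) = 3 s.f.
Rounded to 3 significant figures: 273 mg.

273 mg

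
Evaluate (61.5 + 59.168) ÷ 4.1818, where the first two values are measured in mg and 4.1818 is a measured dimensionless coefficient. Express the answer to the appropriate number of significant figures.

61.5 mg + 59.168 mg = 120.668 mg; the sum is limited to 1 decimal place (4 s.f.).
Carrying full precision, 120.668 ÷ 4.1818 = 28.8555167631… mg; 4.1818 has 5 s.f., so the result keeps min(4, 5) = 4 s.f.
Rounded to 4 significant figures: 28.86 mg.

28.86 mg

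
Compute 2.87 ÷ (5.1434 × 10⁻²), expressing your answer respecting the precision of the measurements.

2.87 ÷ (5.1434 × 10⁻²) = 55.7996655909…
Multiplication/division keeps the fewest significant figures: 2.87 → 3 s.f., 5.1434 × 10⁻² → 5 s.f.; limit is 3.
Rounded to 3 significant figures: 55.8.

55.8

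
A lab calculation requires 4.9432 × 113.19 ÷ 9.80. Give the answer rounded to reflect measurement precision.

57.1

4.9432 × 113.19 ÷ 9.80 = 57.09396
Multiplication/division keeps the fewest significant figures: 4.9432 → 5 s.f., 113.19 → 5 s.f., 9.80 → 3 s.f.; limit is 3.
Rounded to 3 significant figures: 57.1.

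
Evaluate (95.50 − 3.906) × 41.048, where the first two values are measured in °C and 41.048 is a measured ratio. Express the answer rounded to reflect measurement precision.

95.50 °C − 3.906 °C = 91.594 °C; the difference is limited to 2 decimal places (4 s.f.).
Carrying full precision, 91.594 × 41.048 = 3759.750512 °C; 41.048 has 5 s.f., so the result keeps min(4, 5) = 4 s.f.
Rounded to 4 significant figures: 3760. °C.

3760. °C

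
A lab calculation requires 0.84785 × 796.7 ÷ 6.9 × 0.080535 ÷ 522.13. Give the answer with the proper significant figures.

0.84785 × 796.7 ÷ 6.9 × 0.080535 ÷ 522.13 = 0.0150997851112…
Multiplication/division keeps the fewest significant figures: 0.84785 → 5 s.f., 796.7 → 4 s.f., 6.9 → 2 s.f., 0.080535 → 5 s.f., 522.13 → 5 s.f.; limit is 2.
Rounded to 2 significant figures: 1.5 × 10⁻².

1.5 × 10⁻²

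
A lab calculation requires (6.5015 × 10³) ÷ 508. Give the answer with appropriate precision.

(6.5015 × 10³) ÷ 508 = 12.7982283465…
Multiplication/division keeps the fewest significant figures: 6.5015 × 10³ → 5 s.f., 508 → 3 s.f.; limit is 3.
Rounded to 3 significant figures: 12.8.

12.8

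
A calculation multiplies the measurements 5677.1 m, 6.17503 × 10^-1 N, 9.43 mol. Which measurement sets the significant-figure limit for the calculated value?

5677.1 m → 5 s.f.; 6.17503 × 10^-1 N → 6 s.f.; 9.43 mol → 3 s.f.
The fewest is 3 significant figures, from 9.43 mol.

9.43 mol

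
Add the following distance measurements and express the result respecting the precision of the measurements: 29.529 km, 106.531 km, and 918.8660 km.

29.529 km + 106.531 km + 918.8660 km = 1054.9260 km.
Addition/subtraction keeps the fewest decimal places: 29.529 → 3 decimal places, 106.531 → 3 decimal places, 918.8660 → 4 decimal places; limit is 3.
Rounded to 3 decimal places: 1054.926 km.

1054.926 km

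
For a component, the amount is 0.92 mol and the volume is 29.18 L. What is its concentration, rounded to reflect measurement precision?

concentration = 0.92 mol ÷ 29.18 L = 0.0315284441398… mol/L.
0.92 has 2 significant figures; 29.18 has 4.
Division/multiplication keeps the fewest: 2 significant figures.
Rounded: 0.032 mol/L.

0.032 mol/L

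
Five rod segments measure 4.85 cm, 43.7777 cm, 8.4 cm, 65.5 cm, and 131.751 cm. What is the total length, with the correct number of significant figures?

254.3 cm

4.85 cm + 43.7777 cm + 8.4 cm + 65.5 cm + 131.751 cm = 254.2787 cm.
Addition/subtraction keeps the fewest decimal places: 4.85 → 2 decimal places, 43.7777 → 4 decimal places, 8.4 → 1 decimal place, 65.5 → 1 decimal place, 131.751 → 3 decimal places; limit is 1.
Rounded to 1 decimal place: 254.3 cm.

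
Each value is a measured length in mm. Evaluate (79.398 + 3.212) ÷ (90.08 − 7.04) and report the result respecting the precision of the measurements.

0.9948

79.398 + 3.212 = 82.610, limited to 3 d.p. → 5 s.f.; 90.08 − 7.04 = 83.04, limited to 2 d.p. → 4 s.f.
Carrying full precision, 82.610 ÷ 83.04 = 0.99482177264…; keep min(5, 4) = 4 s.f.
Rounded to 4 significant figures: 0.9948.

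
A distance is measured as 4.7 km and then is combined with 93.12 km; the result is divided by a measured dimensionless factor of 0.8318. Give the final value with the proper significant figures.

4.7 km + 93.12 km = 97.82 km; the sum is limited to 1 decimal place (3 s.f.).
Carrying full precision, 97.82 ÷ 0.8318 = 117.600384708… km; 0.8318 has 4 s.f., so the result keeps min(3, 4) = 3 s.f.
Rounded to 3 significant figures: 118 km.

118 km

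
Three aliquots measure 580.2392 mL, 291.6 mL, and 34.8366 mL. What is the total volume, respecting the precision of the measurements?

906.7 mL

580.2392 mL + 291.6 mL + 34.8366 mL = 906.6758 mL.
Addition/subtraction keeps the fewest decimal places: 580.2392 → 4 decimal places, 291.6 → 1 decimal place, 34.8366 → 4 decimal places; limit is 1.
Rounded to 1 decimal place: 906.7 mL.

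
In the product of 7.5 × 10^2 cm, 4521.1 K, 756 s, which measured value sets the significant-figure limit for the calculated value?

7.5 × 10^2 cm → 2 s.f.; 4521.1 K → 5 s.f.; 756 s → 3 s.f.
The fewest is 2 significant figures, from 7.5 × 10^2 cm.

7.5 × 10^2 cm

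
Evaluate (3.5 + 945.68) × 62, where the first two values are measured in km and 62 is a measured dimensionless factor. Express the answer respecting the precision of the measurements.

5.9 × 10^4 km

3.5 km + 945.68 km = 949.18 km; the sum is limited to 1 decimal place (4 s.f.).
Carrying full precision, 949.18 × 62 = 58849.16 km; 62 has 2 s.f., so the result keeps min(4, 2) = 2 s.f.
Rounded to 2 significant figures: 5.9 × 10^4 km.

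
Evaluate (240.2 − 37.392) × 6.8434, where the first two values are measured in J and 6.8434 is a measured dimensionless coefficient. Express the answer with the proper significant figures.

1388 J

240.2 J − 37.392 J = 202.808 J; the difference is limited to 1 decimal place (4 s.f.).
Carrying full precision, 202.808 × 6.8434 = 1387.8962672 J; 6.8434 has 5 s.f., so the result keeps min(4, 5) = 4 s.f.
Rounded to 4 significant figures: 1388 J.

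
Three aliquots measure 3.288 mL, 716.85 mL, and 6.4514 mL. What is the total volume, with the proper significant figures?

7.2659 × 10² mL

3.288 mL + 716.85 mL + 6.4514 mL = 726.5894 mL.
Addition/subtraction keeps the fewest decimal places: 3.288 → 3 decimal places, 716.85 → 2 decimal places, 6.4514 → 4 decimal places; limit is 2.
Rounded to 2 decimal places: 7.2659 × 10² mL.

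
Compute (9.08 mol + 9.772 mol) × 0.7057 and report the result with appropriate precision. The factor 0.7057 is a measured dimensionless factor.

9.08 mol + 9.772 mol = 18.852 mol; the sum is limited to 2 decimal places (4 s.f.).
Carrying full precision, 18.852 × 0.7057 = 13.3038564 mol; 0.7057 has 4 s.f., so the result keeps min(4, 4) = 4 s.f.
Rounded to 4 significant figures: 13.30 mol.

13.30 mol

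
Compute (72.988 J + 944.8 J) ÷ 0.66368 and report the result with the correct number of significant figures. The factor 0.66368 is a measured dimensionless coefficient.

1533.6 J

72.988 J + 944.8 J = 1017.788 J; the sum is limited to 1 decimal place (5 s.f.).
Carrying full precision, 1017.788 ÷ 0.66368 = 1533.55231437… J; 0.66368 has 5 s.f., so the result keeps min(5, 5) = 5 s.f.
Rounded to 5 significant figures: 1533.6 J.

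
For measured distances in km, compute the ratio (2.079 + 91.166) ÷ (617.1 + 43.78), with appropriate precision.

0.1411

2.079 + 91.166 = 93.245, limited to 3 d.p. → 5 s.f.; 617.1 + 43.78 = 660.88, limited to 1 d.p. → 4 s.f.
Carrying full precision, 93.245 ÷ 660.88 = 0.141092180123…; keep min(5, 4) = 4 s.f.
Rounded to 4 significant figures: 0.1411.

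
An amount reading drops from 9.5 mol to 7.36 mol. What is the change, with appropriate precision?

2.1 mol

9.5 mol − 7.36 mol = 2.14 mol.
Addition/subtraction keeps the fewest decimal places: 9.5 → 1 decimal place, 7.36 → 2 decimal places; limit is 1.
Rounded to 1 decimal place: 2.1 mol.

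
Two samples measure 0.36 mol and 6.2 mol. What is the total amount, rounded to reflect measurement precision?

6.6 mol

0.36 mol + 6.2 mol = 6.56 mol.
Addition/subtraction keeps the fewest decimal places: 0.36 → 2 decimal places, 6.2 → 1 decimal place; limit is 1.
Rounded to 1 decimal place: 6.6 mol.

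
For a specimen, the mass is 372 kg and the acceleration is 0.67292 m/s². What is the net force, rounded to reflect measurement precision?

net force = 372 kg × 0.67292 m/s² = 250.32624 N.
372 has 3 significant figures; 0.67292 has 5.
Division/multiplication keeps the fewest: 3 significant figures.
Rounded: 2.50 × 10^2 N.

2.50 × 10^2 N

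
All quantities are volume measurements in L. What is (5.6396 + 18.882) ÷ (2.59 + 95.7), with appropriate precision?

0.249

5.6396 + 18.882 = 24.5216, limited to 3 d.p. → 5 s.f.; 2.59 + 95.7 = 98.29, limited to 1 d.p. → 3 s.f.
Carrying full precision, 24.5216 ÷ 98.29 = 0.249482144674…; keep min(5, 3) = 3 s.f.
Rounded to 3 significant figures: 0.249.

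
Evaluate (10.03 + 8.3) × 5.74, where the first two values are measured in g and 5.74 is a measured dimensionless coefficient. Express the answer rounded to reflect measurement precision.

10.03 g + 8.3 g = 18.33 g; the sum is limited to 1 decimal place (3 s.f.).
Carrying full precision, 18.33 × 5.74 = 105.2142 g; 5.74 has 3 s.f., so the result keeps min(3, 3) = 3 s.f.
Rounded to 3 significant figures: 105 g.

105 g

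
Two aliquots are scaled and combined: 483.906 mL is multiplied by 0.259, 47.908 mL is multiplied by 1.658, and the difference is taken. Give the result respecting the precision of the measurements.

46 mL

483.906 × 0.259 = 125.331654 → 125 mL (3 s.f., last digit at the 10^0 place).
47.908 × 1.658 = 79.431464 → 79.43 mL (4 s.f., last digit at the 10^-2 place).
Difference: 45.90019 mL; keep the coarser place, 10^0.
Result: 46 mL.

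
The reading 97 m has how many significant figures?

2

97: every digit is nonzero and significant.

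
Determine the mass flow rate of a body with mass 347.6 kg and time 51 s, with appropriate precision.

mass flow rate = 347.6 kg ÷ 51 s = 6.81568627451… kg/s.
347.6 has 4 significant figures; 51 has 2.
Division/multiplication keeps the fewest: 2 significant figures.
Rounded: 6.8 kg/s.

6.8 kg/s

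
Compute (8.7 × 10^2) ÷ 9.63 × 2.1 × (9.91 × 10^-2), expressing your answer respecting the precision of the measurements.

(8.7 × 10^2) ÷ 9.63 × 2.1 × (9.91 × 10^-2) = 18.8012149533…
Multiplication/division keeps the fewest significant figures: 8.7 × 10^2 → 2 s.f., 9.63 → 3 s.f., 2.1 → 2 s.f., 9.91 × 10^-2 → 3 s.f.; limit is 2.
Rounded to 2 significant figures: 19.

19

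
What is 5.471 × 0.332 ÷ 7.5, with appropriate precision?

5.471 × 0.332 ÷ 7.5 = 0.242182933333…
Multiplication/division keeps the fewest significant figures: 5.471 → 4 s.f., 0.332 → 3 s.f., 7.5 → 2 s.f.; limit is 2.
Rounded to 2 significant figures: 0.24.

0.24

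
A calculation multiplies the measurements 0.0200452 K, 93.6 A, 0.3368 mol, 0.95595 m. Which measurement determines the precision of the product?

93.6 A

0.0200452 K → 6 s.f.; 93.6 A → 3 s.f.; 0.3368 mol → 4 s.f.; 0.95595 m → 5 s.f.
The fewest is 3 significant figures, from 93.6 A.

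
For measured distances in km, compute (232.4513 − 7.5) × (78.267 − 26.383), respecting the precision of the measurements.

1.167 × 10⁴ km²

232.4513 − 7.5 = 224.9513, limited to 1 d.p. → 4 s.f.; 78.267 − 26.383 = 51.884, limited to 3 d.p. → 5 s.f.
Carrying full precision, 224.9513 × 51.884 = 11671.3732492; keep min(4, 5) = 4 s.f.
Rounded to 4 significant figures: 1.167 × 10⁴ km².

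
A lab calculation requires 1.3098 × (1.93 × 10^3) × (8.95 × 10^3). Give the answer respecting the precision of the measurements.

2.26 × 10^7

1.3098 × (1.93 × 10^3) × (8.95 × 10^3) = 22624830.3
Multiplication/division keeps the fewest significant figures: 1.3098 → 5 s.f., 1.93 × 10^3 → 3 s.f., 8.95 × 10^3 → 3 s.f.; limit is 3.
Rounded to 3 significant figures: 2.26 × 10^7.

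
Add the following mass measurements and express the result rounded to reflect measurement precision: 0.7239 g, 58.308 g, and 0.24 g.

59.27 g

0.7239 g + 58.308 g + 0.24 g = 59.2719 g.
Addition/subtraction keeps the fewest decimal places: 0.7239 → 4 decimal places, 58.308 → 3 decimal places, 0.24 → 2 decimal places; limit is 2.
Rounded to 2 decimal places: 59.27 g.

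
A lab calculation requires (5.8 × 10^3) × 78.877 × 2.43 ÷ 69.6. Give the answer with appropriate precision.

(5.8 × 10^3) × 78.877 × 2.43 ÷ 69.6 = 15972.5925
Multiplication/division keeps the fewest significant figures: 5.8 × 10^3 → 2 s.f., 78.877 → 5 s.f., 2.43 → 3 s.f., 69.6 → 3 s.f.; limit is 2.
Rounded to 2 significant figures: 1.6 × 10^4.

1.6 × 10^4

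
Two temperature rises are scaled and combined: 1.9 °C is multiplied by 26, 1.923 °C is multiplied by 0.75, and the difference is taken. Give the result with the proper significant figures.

48 °C

1.9 × 26 = 49.4 → 49 °C (2 s.f., last digit at the 10^0 place).
1.923 × 0.75 = 1.44225 → 1.4 °C (2 s.f., last digit at the 10^-1 place).
Difference: 47.95775 °C; keep the coarser place, 10^0.
Result: 48 °C.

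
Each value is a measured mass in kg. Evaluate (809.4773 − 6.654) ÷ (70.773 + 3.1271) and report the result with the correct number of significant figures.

10.864

809.4773 − 6.654 = 802.8233, limited to 3 d.p. → 6 s.f.; 70.773 + 3.1271 = 73.9001, limited to 3 d.p. → 5 s.f.
Carrying full precision, 802.8233 ÷ 73.9001 = 10.8636294132…; keep min(6, 5) = 5 s.f.
Rounded to 5 significant figures: 10.864.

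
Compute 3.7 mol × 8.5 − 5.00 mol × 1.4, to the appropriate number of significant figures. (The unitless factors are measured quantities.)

24 mol

3.7 × 8.5 = 31.45 → 31 mol (2 s.f., last digit at the 10^0 place).
5.00 × 1.4 = 7 → 7.0 mol (2 s.f., last digit at the 10^-1 place).
Difference: 24.45 mol; keep the coarser place, 10^0.
Result: 24 mol.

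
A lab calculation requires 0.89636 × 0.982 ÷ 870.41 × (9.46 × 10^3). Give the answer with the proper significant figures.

9.57

0.89636 × 0.982 ÷ 870.41 × (9.46 × 10^3) = 9.56667940304…
Multiplication/division keeps the fewest significant figures: 0.89636 → 5 s.f., 0.982 → 3 s.f., 870.41 → 5 s.f., 9.46 × 10^3 → 3 s.f.; limit is 3.
Rounded to 3 significant figures: 9.57.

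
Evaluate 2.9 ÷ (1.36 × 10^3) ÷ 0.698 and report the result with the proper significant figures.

2.9 ÷ (1.36 × 10^3) ÷ 0.698 = 0.00305494690713…
Multiplication/division keeps the fewest significant figures: 2.9 → 2 s.f., 1.36 × 10^3 → 3 s.f., 0.698 → 3 s.f.; limit is 2.
Rounded to 2 significant figures: 0.0031.

0.0031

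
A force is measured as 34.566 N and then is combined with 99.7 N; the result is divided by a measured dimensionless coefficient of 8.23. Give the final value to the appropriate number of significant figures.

34.566 N + 99.7 N = 134.266 N; the sum is limited to 1 decimal place (4 s.f.).
Carrying full precision, 134.266 ÷ 8.23 = 16.3142162819… N; 8.23 has 3 s.f., so the result keeps min(4, 3) = 3 s.f.
Rounded to 3 significant figures: 16.3 N.

16.3 N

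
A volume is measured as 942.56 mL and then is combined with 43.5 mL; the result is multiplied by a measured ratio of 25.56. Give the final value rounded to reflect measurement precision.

2.520 × 10⁴ mL

942.56 mL + 43.5 mL = 986.06 mL; the sum is limited to 1 decimal place (4 s.f.).
Carrying full precision, 986.06 × 25.56 = 25203.6936 mL; 25.56 has 4 s.f., so the result keeps min(4, 4) = 4 s.f.
Rounded to 4 significant figures: 2.520 × 10⁴ mL.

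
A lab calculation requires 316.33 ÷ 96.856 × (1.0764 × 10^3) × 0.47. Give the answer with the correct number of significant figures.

1.7 × 10^3

316.33 ÷ 96.856 × (1.0764 × 10^3) × 0.47 = 1652.28666928…
Multiplication/division keeps the fewest significant figures: 316.33 → 5 s.f., 96.856 → 5 s.f., 1.0764 × 10^3 → 5 s.f., 0.47 → 2 s.f.; limit is 2.
Rounded to 2 significant figures: 1.7 × 10^3.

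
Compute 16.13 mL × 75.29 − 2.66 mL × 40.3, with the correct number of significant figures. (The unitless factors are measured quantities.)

1.107 × 10^3 mL

16.13 × 75.29 = 1214.4277 → 1214 mL (4 s.f., last digit at the 10^0 place).
2.66 × 40.3 = 107.198 → 107 mL (3 s.f., last digit at the 10^0 place).
Difference: 1107.2297 mL; keep the coarser place, 10^0.
Result: 1.107 × 10^3 mL.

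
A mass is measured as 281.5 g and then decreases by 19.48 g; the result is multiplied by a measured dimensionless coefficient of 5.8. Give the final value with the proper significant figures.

281.5 g − 19.48 g = 262.02 g; the difference is limited to 1 decimal place (4 s.f.).
Carrying full precision, 262.02 × 5.8 = 1519.716 g; 5.8 has 2 s.f., so the result keeps min(4, 2) = 2 s.f.
Rounded to 2 significant figures: 1.5 × 10^3 g.

1.5 × 10^3 g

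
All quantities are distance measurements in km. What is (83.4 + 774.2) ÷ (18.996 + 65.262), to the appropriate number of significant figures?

10.18

83.4 + 774.2 = 857.6, limited to 1 d.p. → 4 s.f.; 18.996 + 65.262 = 84.258, limited to 3 d.p. → 5 s.f.
Carrying full precision, 857.6 ÷ 84.258 = 10.1782620048…; keep min(4, 5) = 4 s.f.
Rounded to 4 significant figures: 10.18.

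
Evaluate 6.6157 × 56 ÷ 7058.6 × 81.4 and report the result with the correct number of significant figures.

6.6157 × 56 ÷ 7058.6 × 81.4 = 4.2723779333…
Multiplication/division keeps the fewest significant figures: 6.6157 → 5 s.f., 56 → 2 s.f., 7058.6 → 5 s.f., 81.4 → 3 s.f.; limit is 2.
Rounded to 2 significant figures: 4.3.

4.3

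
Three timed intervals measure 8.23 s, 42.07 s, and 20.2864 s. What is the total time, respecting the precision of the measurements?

70.59 s

8.23 s + 42.07 s + 20.2864 s = 70.5864 s.
Addition/subtraction keeps the fewest decimal places: 8.23 → 2 decimal places, 42.07 → 2 decimal places, 20.2864 → 4 decimal places; limit is 2.
Rounded to 2 decimal places: 70.59 s.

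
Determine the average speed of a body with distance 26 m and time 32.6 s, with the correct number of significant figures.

0.80 m/s

average speed = 26 m ÷ 32.6 s = 0.79754601227… m/s.
26 has 2 significant figures; 32.6 has 3.
Division/multiplication keeps the fewest: 2 significant figures.
Rounded: 0.80 m/s.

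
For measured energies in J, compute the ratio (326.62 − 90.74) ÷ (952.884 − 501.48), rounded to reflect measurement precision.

326.62 − 90.74 = 235.88, limited to 2 d.p. → 5 s.f.; 952.884 − 501.48 = 451.404, limited to 2 d.p. → 5 s.f.
Carrying full precision, 235.88 ÷ 451.404 = 0.522547429797…; keep min(5, 5) = 5 s.f.
Rounded to 5 significant figures: 0.52255.

0.52255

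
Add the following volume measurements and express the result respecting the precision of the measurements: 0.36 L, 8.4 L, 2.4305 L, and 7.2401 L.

0.36 L + 8.4 L + 2.4305 L + 7.2401 L = 18.4306 L.
Addition/subtraction keeps the fewest decimal places: 0.36 → 2 decimal places, 8.4 → 1 decimal place, 2.4305 → 4 decimal places, 7.2401 → 4 decimal places; limit is 1.
Rounded to 1 decimal place: 18.4 L.

18.4 L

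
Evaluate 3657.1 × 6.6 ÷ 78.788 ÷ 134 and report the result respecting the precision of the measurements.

3657.1 × 6.6 ÷ 78.788 ÷ 134 = 2.28620882489…
Multiplication/division keeps the fewest significant figures: 3657.1 → 5 s.f., 6.6 → 2 s.f., 78.788 → 5 s.f., 134 → 3 s.f.; limit is 2.
Rounded to 2 significant figures: 2.3.

2.3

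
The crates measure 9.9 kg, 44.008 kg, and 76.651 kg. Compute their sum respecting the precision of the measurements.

130.6 kg

9.9 kg + 44.008 kg + 76.651 kg = 130.559 kg.
Addition/subtraction keeps the fewest decimal places: 9.9 → 1 decimal place, 44.008 → 3 decimal places, 76.651 → 3 decimal places; limit is 1.
Rounded to 1 decimal place: 130.6 kg.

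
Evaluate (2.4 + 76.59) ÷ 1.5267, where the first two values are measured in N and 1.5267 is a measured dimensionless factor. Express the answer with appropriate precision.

51.7 N

2.4 N + 76.59 N = 78.99 N; the sum is limited to 1 decimal place (3 s.f.).
Carrying full precision, 78.99 ÷ 1.5267 = 51.739044999… N; 1.5267 has 5 s.f., so the result keeps min(3, 5) = 3 s.f.
Rounded to 3 significant figures: 51.7 N.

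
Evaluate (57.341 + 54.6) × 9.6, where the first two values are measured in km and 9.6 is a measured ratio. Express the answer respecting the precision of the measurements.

57.341 km + 54.6 km = 111.941 km; the sum is limited to 1 decimal place (4 s.f.).
Carrying full precision, 111.941 × 9.6 = 1074.6336 km; 9.6 has 2 s.f., so the result keeps min(4, 2) = 2 s.f.
Rounded to 2 significant figures: 1.1 × 10^3 km.

1.1 × 10^3 km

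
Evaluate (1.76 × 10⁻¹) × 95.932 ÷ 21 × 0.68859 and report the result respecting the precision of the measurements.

(1.76 × 10⁻¹) × 95.932 ÷ 21 × 0.68859 = 0.55362740928
Multiplication/division keeps the fewest significant figures: 1.76 × 10⁻¹ → 3 s.f., 95.932 → 5 s.f., 21 → 2 s.f., 0.68859 → 5 s.f.; limit is 2.
Rounded to 2 significant figures: 0.55.

0.55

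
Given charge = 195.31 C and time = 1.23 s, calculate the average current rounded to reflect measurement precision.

159 A

average current = 195.31 C ÷ 1.23 s = 158.788617886… A.
195.31 has 5 significant figures; 1.23 has 3.
Division/multiplication keeps the fewest: 3 significant figures.
Rounded: 159 A.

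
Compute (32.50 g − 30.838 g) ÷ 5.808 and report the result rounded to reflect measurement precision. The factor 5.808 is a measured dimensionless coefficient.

2.86 × 10^-1 g

32.50 g − 30.838 g = 1.662 g; the difference is limited to 2 decimal places (3 s.f.).
Carrying full precision, 1.662 ÷ 5.808 = 0.286157024793… g; 5.808 has 4 s.f., so the result keeps min(3, 4) = 3 s.f.
Rounded to 3 significant figures: 2.86 × 10^-1 g.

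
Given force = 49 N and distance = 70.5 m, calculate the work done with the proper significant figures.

3.5 × 10^3 J

work done = 49 N × 70.5 m = 3454.5 J.
49 has 2 significant figures; 70.5 has 3.
Division/multiplication keeps the fewest: 2 significant figures.
Rounded: 3.5 × 10^3 J.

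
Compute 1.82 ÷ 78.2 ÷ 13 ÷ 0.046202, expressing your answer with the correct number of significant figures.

3.9 × 10^-2

1.82 ÷ 78.2 ÷ 13 ÷ 0.046202 = 0.038749000691…
Multiplication/division keeps the fewest significant figures: 1.82 → 3 s.f., 78.2 → 3 s.f., 13 → 2 s.f., 0.046202 → 5 s.f.; limit is 2.
Rounded to 2 significant figures: 3.9 × 10^-2.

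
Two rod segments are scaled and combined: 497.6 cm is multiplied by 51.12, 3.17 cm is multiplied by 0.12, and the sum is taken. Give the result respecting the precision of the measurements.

497.6 × 51.12 = 25437.312 → 2.544 × 10⁴ cm (4 s.f., last digit at the 10^1 place).
3.17 × 0.12 = 0.3804 → 0.38 cm (2 s.f., last digit at the 10^-2 place).
Sum: 25437.6924 cm; keep the coarser place, 10^1.
Result: 2.544 × 10⁴ cm.

2.544 × 10⁴ cm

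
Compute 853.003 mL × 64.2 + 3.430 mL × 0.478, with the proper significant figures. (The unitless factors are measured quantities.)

5.48 × 10⁴ mL

853.003 × 64.2 = 54762.7926 → 5.48 × 10⁴ mL (3 s.f., last digit at the 10^2 place).
3.430 × 0.478 = 1.63954 → 1.64 mL (3 s.f., last digit at the 10^-2 place).
Sum: 54764.43214 mL; keep the coarser place, 10^2.
Result: 5.48 × 10⁴ mL.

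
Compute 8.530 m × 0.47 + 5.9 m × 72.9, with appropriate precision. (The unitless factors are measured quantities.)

4.3 × 10^2 m

8.530 × 0.47 = 4.0091 → 4.0 m (2 s.f., last digit at the 10^-1 place).
5.9 × 72.9 = 430.11 → 4.3 × 10^2 m (2 s.f., last digit at the 10^1 place).
Sum: 434.1191 m; keep the coarser place, 10^1.
Result: 4.3 × 10^2 m.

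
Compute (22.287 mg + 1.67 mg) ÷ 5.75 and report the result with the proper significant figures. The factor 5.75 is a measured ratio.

22.287 mg + 1.67 mg = 23.957 mg; the sum is limited to 2 decimal places (4 s.f.).
Carrying full precision, 23.957 ÷ 5.75 = 4.16643478261… mg; 5.75 has 3 s.f., so the result keeps min(4, 3) = 3 s.f.
Rounded to 3 significant figures: 4.17 mg.

4.17 mg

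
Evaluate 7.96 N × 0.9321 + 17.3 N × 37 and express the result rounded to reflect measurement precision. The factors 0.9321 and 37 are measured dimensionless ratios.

7.96 × 0.9321 = 7.419516 → 7.42 N (3 s.f., last digit at the 10^-2 place).
17.3 × 37 = 640.1 → 6.4 × 10² N (2 s.f., last digit at the 10^1 place).
Sum: 647.519516 N; keep the coarser place, 10^1.
Result: 6.5 × 10² N.

6.5 × 10² N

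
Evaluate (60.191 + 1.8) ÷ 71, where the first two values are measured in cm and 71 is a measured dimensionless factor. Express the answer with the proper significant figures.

0.87 cm

60.191 cm + 1.8 cm = 61.991 cm; the sum is limited to 1 decimal place (3 s.f.).
Carrying full precision, 61.991 ÷ 71 = 0.873112676056… cm; 71 has 2 s.f., so the result keeps min(3, 2) = 2 s.f.
Rounded to 2 significant figures: 0.87 cm.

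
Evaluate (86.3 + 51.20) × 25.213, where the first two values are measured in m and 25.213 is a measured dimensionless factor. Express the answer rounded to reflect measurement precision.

3467 m

86.3 m + 51.20 m = 137.50 m; the sum is limited to 1 decimal place (4 s.f.).
Carrying full precision, 137.50 × 25.213 = 3466.7875 m; 25.213 has 5 s.f., so the result keeps min(4, 5) = 4 s.f.
Rounded to 4 significant figures: 3467 m.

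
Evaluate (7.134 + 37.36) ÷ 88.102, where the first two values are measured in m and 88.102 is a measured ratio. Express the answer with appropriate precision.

7.134 m + 37.36 m = 44.494 m; the sum is limited to 2 decimal places (4 s.f.).
Carrying full precision, 44.494 ÷ 88.102 = 0.505028262696… m; 88.102 has 5 s.f., so the result keeps min(4, 5) = 4 s.f.
Rounded to 4 significant figures: 0.5050 m.

0.5050 m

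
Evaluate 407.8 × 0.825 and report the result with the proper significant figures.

336

407.8 × 0.825 = 336.435
Multiplication/division keeps the fewest significant figures: 407.8 → 4 s.f., 0.825 → 3 s.f.; limit is 3.
Rounded to 3 significant figures: 336.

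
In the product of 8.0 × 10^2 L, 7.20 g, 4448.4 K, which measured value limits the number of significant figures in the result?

8.0 × 10^2 L → 2 s.f.; 7.20 g → 3 s.f.; 4448.4 K → 5 s.f.
The fewest is 2 significant figures, from 8.0 × 10^2 L.

8.0 × 10^2 L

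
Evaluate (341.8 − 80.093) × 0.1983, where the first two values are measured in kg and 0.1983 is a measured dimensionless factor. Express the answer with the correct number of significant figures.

51.90 kg

341.8 kg − 80.093 kg = 261.707 kg; the difference is limited to 1 decimal place (4 s.f.).
Carrying full precision, 261.707 × 0.1983 = 51.8964981 kg; 0.1983 has 4 s.f., so the result keeps min(4, 4) = 4 s.f.
Rounded to 4 significant figures: 51.90 kg.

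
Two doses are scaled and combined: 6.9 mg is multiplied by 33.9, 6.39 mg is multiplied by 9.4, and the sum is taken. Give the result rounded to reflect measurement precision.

2.9 × 10^2 mg

6.9 × 33.9 = 233.91 → 2.3 × 10^2 mg (2 s.f., last digit at the 10^1 place).
6.39 × 9.4 = 60.066 → 60. mg (2 s.f., last digit at the 10^0 place).
Sum: 293.976 mg; keep the coarser place, 10^1.
Result: 2.9 × 10^2 mg.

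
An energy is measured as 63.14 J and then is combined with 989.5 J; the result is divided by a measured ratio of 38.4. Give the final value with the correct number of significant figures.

63.14 J + 989.5 J = 1052.64 J; the sum is limited to 1 decimal place (5 s.f.).
Carrying full precision, 1052.64 ÷ 38.4 = 27.4125 J; 38.4 has 3 s.f., so the result keeps min(5, 3) = 3 s.f.
Rounded to 3 significant figures: 27.4 J.

27.4 J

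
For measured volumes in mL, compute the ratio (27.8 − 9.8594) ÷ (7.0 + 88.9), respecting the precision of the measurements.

0.187

27.8 − 9.8594 = 17.9406, limited to 1 d.p. → 3 s.f.; 7.0 + 88.9 = 95.9, limited to 1 d.p. → 3 s.f.
Carrying full precision, 17.9406 ÷ 95.9 = 0.187076120959…; keep min(3, 3) = 3 s.f.
Rounded to 3 significant figures: 0.187.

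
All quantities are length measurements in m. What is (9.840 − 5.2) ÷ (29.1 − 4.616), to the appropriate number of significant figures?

9.840 − 5.2 = 4.640, limited to 1 d.p. → 2 s.f.; 29.1 − 4.616 = 24.484, limited to 1 d.p. → 3 s.f.
Carrying full precision, 4.640 ÷ 24.484 = 0.189511517726…; keep min(2, 3) = 2 s.f.
Rounded to 2 significant figures: 0.19.

0.19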